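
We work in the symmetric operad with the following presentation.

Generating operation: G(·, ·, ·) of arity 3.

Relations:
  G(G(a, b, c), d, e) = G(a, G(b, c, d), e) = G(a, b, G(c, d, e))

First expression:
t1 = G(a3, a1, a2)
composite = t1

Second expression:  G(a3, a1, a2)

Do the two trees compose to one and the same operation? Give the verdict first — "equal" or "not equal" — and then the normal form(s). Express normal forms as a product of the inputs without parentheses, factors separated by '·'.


equal; the common form is a3 · a1 · a2

The first expression reduces to a3 · a1 · a2
The second expression reduces to a3 · a1 · a2
Same normal form: equal.


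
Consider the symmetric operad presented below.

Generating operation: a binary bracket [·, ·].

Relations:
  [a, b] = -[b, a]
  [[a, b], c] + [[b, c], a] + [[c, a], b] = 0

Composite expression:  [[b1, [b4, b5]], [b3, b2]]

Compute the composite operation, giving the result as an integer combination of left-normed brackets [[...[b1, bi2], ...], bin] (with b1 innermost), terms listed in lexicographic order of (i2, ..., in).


In the tensor algebra, words opening b1 carry the b1-anchored form.
Composite bracket: [[b1, [b4, b5]], [b3, b2]]
Full expansion: 16 signed words from ab - ba (2^4 = 16).
Collect the words opening with b1:
  b1b4b5b2b3 (sign -1) contributes -[[[[b1, b4], b5], b2], b3]
  b1b4b5b3b2 (sign +1) contributes +[[[[b1, b4], b5], b3], b2]
  b1b5b4b2b3 (sign +1) contributes +[[[[b1, b5], b4], b2], b3]
  b1b5b4b3b2 (sign -1) contributes -[[[[b1, b5], b4], b3], b2]

-[[[[b1, b4], b5], b2], b3] + [[[[b1, b4], b5], b3], b2] + [[[[b1, b5], b4], b2], b3] - [[[[b1, b5], b4], b3], b2]


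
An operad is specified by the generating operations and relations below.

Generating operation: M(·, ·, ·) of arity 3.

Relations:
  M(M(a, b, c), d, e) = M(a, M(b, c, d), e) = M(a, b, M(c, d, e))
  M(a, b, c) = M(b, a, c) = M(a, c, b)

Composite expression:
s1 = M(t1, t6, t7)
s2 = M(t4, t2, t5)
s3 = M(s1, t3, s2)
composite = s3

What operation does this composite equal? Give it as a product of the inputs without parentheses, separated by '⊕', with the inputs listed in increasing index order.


t1 ⊕ t2 ⊕ t3 ⊕ t4 ⊕ t5 ⊕ t6 ⊕ t7

Any arrangement under M is one operation, so sort the t-inputs.
M(t1, t6, t7) flattens to t1 ⊕ t6 ⊕ t7
M(t4, t2, t5) flattens to t4 ⊕ t2 ⊕ t5
M(M(t1, t6, t7), t3, M(t4, t2, t5)) flattens to t1 ⊕ t6 ⊕ t7 ⊕ t3 ⊕ t4 ⊕ t2 ⊕ t5
reordering the factors by index: t1 ⊕ t2 ⊕ t3 ⊕ t4 ⊕ t5 ⊕ t6 ⊕ t7


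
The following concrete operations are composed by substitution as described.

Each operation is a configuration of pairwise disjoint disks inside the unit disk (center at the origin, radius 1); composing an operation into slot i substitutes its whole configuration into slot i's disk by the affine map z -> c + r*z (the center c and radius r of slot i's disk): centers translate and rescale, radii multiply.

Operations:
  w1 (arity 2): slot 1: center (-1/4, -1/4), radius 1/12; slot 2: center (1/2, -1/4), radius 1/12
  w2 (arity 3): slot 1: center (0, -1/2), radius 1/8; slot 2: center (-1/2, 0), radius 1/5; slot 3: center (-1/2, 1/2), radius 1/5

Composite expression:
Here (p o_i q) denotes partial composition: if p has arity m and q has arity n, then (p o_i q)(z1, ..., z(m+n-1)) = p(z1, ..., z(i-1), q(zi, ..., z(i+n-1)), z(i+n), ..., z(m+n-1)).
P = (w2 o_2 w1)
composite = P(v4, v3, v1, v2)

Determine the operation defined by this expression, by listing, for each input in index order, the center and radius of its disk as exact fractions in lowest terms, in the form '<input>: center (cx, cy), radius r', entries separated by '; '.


v1: center (-2/5, -1/20), radius 1/60; v2: center (-1/2, 1/2), radius 1/5; v3: center (-11/20, -1/20), radius 1/60; v4: center (0, -1/2), radius 1/8

Below w2, radii multiply path by path; the v-disk centers shift.
for v4, the 1-step affine chain lands on center (0, -1/2), radius 1/8
for v3, the 2-step affine chain lands on center (-11/20, -1/20), radius 1/60
for v1, the 2-step affine chain lands on center (-2/5, -1/20), radius 1/60
for v2, the 1-step affine chain lands on center (-1/2, 1/2), radius 1/5


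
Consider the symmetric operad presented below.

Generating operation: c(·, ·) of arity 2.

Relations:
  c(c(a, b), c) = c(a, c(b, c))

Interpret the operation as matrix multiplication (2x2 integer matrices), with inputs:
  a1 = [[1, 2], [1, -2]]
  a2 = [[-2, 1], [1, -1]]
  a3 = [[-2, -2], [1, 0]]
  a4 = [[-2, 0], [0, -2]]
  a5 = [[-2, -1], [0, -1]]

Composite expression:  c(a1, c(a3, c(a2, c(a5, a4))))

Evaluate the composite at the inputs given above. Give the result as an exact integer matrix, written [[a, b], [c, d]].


[[-8, 0], [24, 8]]

c(a5, a4) = [[4, 2], [0, 2]]
c(a2, c(a5, a4)) = [[-8, -2], [4, 0]]
c(a3, c(a2, c(a5, a4))) = [[8, 4], [-8, -2]]
c(a1, c(a3, c(a2, c(a5, a4)))) = [[-8, 0], [24, 8]]


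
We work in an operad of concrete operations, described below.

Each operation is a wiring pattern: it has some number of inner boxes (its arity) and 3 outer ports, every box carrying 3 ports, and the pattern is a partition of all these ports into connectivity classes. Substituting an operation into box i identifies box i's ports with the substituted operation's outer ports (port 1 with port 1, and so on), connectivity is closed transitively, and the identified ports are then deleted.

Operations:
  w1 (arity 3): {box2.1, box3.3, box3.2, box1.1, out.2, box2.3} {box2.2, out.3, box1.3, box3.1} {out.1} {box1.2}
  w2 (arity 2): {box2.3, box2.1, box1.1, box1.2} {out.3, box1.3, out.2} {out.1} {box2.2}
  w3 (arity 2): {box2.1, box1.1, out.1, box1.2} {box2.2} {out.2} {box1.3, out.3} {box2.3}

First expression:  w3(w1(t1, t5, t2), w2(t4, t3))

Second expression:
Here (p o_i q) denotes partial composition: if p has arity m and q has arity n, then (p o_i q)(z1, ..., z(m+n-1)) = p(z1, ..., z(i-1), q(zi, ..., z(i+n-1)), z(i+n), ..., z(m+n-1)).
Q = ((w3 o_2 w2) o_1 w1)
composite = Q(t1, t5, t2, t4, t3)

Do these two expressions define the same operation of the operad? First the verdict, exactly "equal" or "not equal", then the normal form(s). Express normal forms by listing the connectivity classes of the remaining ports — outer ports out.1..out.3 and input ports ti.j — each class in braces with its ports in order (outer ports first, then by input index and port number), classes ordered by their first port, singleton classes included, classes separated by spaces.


The first expression, normalized: {out.1, t1.1, t2.2, t2.3, t5.1, t5.3} {out.2} {out.3, t1.3, t2.1, t5.2} {t1.2} {t3.1, t3.3, t4.1, t4.2} {t3.2} {t4.3}
The second expression, normalized: {out.1, t1.1, t2.2, t2.3, t5.1, t5.3} {out.2} {out.3, t1.3, t2.1, t5.2} {t1.2} {t3.1, t3.3, t4.1, t4.2} {t3.2} {t4.3}
The normal forms match — equal.

equal; the common form is {out.1, t1.1, t2.2, t2.3, t5.1, t5.3} {out.2} {out.3, t1.3, t2.1, t5.2} {t1.2} {t3.1, t3.3, t4.1, t4.2} {t3.2} {t4.3}


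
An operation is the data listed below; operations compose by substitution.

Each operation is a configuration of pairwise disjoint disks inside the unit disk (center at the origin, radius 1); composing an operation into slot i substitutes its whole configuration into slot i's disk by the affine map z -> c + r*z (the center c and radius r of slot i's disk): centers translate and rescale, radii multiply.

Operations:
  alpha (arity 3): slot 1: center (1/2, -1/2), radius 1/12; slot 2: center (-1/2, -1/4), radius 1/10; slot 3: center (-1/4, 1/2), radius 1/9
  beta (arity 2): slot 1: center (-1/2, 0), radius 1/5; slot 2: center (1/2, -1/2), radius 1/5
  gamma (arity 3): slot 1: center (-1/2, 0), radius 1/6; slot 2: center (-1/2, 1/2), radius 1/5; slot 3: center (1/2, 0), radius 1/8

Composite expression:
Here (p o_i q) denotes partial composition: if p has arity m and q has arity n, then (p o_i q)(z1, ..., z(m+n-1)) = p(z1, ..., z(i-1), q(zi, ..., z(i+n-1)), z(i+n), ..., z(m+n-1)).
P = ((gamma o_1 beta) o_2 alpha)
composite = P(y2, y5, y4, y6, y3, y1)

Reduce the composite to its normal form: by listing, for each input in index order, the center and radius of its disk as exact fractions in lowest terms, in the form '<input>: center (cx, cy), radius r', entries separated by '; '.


y1: center (1/2, 0), radius 1/8; y2: center (-7/12, 0), radius 1/30; y3: center (-1/2, 1/2), radius 1/5; y4: center (-13/30, -11/120), radius 1/300; y5: center (-2/5, -1/10), radius 1/360; y6: center (-17/40, -1/15), radius 1/270


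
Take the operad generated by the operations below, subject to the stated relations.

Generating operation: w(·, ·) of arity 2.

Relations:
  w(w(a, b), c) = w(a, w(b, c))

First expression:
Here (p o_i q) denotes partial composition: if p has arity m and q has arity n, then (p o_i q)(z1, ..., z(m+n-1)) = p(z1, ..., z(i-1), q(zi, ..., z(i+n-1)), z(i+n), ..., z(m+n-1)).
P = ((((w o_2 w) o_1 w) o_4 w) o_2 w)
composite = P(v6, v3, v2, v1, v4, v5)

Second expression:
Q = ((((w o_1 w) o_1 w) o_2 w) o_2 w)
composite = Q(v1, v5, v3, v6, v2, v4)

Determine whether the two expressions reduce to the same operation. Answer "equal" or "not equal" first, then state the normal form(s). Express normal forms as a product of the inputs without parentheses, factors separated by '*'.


not equal; first: v6 * v3 * v2 * v1 * v4 * v5; second: v1 * v5 * v3 * v6 * v2 * v4

In normal form, the first expression is v6 * v3 * v2 * v1 * v4 * v5
In normal form, the second expression is v1 * v5 * v3 * v6 * v2 * v4
The normal forms differ: not equal.


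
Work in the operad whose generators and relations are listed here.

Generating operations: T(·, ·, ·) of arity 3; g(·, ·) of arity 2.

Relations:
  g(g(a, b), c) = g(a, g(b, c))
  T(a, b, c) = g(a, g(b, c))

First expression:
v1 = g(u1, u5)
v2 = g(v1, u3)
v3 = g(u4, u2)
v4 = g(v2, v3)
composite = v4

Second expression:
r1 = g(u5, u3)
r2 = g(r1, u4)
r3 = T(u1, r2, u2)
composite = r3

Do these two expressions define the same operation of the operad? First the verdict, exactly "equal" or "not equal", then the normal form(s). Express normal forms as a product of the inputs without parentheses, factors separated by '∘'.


equal; the common form is u1 ∘ u5 ∘ u3 ∘ u4 ∘ u2

Reducing the first expression gives u1 ∘ u5 ∘ u3 ∘ u4 ∘ u2
Reducing the second expression gives u1 ∘ u5 ∘ u3 ∘ u4 ∘ u2
Identical normal forms: equal.


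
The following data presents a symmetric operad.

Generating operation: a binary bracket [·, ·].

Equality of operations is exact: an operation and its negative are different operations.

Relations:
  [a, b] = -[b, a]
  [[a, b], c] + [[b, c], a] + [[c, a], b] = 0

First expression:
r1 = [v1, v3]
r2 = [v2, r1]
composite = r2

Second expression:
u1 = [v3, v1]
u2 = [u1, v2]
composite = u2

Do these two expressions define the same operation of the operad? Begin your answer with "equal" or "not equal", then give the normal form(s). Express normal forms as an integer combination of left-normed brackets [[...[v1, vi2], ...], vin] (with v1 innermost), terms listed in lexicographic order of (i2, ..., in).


equal; both compose to -[[v1, v3], v2]

Reducing the first expression gives -[[v1, v3], v2]
Reducing the second expression gives -[[v1, v3], v2]
Same normal form: equal.


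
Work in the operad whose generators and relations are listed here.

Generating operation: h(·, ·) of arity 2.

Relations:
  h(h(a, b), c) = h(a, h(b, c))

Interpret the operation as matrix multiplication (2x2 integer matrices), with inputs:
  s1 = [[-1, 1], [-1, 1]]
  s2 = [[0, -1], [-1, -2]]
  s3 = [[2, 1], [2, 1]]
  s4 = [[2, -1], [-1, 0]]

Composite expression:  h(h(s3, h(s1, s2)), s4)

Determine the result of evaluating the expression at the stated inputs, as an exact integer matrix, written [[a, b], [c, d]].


[[-3, 3], [-3, 3]]

h(s1, s2) = [[-1, -1], [-1, -1]]
h(s3, h(s1, s2)) = [[-3, -3], [-3, -3]]
h(h(s3, h(s1, s2)), s4) = [[-3, 3], [-3, 3]]


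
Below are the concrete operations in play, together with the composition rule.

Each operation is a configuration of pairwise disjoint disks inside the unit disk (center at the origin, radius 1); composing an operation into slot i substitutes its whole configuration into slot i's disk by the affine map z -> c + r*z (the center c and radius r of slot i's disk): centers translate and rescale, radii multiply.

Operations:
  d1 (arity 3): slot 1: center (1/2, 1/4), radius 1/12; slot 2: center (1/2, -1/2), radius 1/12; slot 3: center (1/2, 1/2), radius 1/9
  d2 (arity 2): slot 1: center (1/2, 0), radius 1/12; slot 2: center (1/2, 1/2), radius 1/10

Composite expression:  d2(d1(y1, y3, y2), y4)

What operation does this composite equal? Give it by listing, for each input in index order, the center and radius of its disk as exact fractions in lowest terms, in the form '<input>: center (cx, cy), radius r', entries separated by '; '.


y1: center (13/24, 1/48), radius 1/144; y2: center (13/24, 1/24), radius 1/108; y3: center (13/24, -1/24), radius 1/144; y4: center (1/2, 1/2), radius 1/10

Follow each y-input down from d2: c' goes to c + r*c', radius to r*r'.
for y1, the 2-step affine chain lands on center (13/24, 1/48), radius 1/144
for y3, the 2-step affine chain lands on center (13/24, -1/24), radius 1/144
for y2, the 2-step affine chain lands on center (13/24, 1/24), radius 1/108
for y4, the 1-step affine chain lands on center (1/2, 1/2), radius 1/10


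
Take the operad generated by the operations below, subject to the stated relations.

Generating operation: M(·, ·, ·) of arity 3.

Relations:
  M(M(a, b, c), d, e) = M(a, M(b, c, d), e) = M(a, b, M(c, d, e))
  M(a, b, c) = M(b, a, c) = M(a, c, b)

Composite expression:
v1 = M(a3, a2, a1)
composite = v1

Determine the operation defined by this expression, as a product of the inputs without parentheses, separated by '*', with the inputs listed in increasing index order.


a1 * a2 * a3

Key point: M commutes, so take the a-inputs in any fixed order.
M(a3, a2, a1) flattens to a3 * a2 * a1
sorting the factors by input index: a1 * a2 * a3


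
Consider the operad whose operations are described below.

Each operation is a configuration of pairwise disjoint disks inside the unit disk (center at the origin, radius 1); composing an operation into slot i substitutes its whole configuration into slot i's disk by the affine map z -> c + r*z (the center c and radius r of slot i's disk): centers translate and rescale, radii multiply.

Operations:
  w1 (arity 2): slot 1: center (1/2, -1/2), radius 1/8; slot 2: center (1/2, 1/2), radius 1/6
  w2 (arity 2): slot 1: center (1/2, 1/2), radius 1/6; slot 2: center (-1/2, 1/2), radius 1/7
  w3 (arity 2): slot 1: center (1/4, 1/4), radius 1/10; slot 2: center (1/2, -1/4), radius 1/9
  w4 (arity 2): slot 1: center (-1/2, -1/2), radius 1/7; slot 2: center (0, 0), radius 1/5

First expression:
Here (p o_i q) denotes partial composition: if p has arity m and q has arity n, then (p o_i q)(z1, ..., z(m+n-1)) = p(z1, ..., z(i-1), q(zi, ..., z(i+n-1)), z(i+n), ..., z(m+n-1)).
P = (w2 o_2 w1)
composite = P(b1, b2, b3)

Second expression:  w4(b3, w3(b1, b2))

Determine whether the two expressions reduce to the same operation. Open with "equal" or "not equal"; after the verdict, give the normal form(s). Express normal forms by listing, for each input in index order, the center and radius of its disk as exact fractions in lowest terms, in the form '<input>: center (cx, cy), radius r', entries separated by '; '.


not equal: they reduce to b1: center (1/2, 1/2), radius 1/6; b2: center (-3/7, 3/7), radius 1/56; b3: center (-3/7, 4/7), radius 1/42 and b1: center (1/20, 1/20), radius 1/50; b2: center (1/10, -1/20), radius 1/45; b3: center (-1/2, -1/2), radius 1/7

The first expression, normalized: b1: center (1/2, 1/2), radius 1/6; b2: center (-3/7, 3/7), radius 1/56; b3: center (-3/7, 4/7), radius 1/42
The second expression, normalized: b1: center (1/20, 1/20), radius 1/50; b2: center (1/10, -1/20), radius 1/45; b3: center (-1/2, -1/2), radius 1/7
Distinct normal forms: not equal.


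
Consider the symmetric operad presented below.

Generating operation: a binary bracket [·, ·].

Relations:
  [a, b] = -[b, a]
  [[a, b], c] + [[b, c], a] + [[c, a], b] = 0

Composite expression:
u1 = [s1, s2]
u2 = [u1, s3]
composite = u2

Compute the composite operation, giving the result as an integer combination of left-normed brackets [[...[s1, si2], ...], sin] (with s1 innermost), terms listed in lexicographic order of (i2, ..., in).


[[s1, s2], s3]

A multilinear Lie element is pinned by s1-initial words (s1 innermost).
Composite bracket: [[s1, s2], s3]
Applying ab - ba throughout gives 4 signed words (2^2 = 4).
Keep just the words that open with s1:
  from s1s2s3, sign +1: term +[[s1, s2], s3]


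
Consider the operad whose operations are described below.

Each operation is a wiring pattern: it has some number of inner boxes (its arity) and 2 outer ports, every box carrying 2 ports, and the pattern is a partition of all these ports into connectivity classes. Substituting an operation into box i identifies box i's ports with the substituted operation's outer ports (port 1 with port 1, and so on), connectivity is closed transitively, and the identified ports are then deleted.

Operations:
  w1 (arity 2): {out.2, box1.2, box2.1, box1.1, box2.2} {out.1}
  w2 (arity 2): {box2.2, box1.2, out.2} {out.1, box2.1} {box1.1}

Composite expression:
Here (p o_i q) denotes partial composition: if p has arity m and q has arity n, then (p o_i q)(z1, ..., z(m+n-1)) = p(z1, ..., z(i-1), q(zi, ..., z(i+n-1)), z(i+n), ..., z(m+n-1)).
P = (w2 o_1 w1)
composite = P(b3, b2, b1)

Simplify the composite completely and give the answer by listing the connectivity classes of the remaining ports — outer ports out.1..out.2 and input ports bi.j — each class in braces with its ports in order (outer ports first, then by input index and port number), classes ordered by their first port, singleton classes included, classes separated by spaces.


{out.1, b1.1} {out.2, b1.2, b2.1, b2.2, b3.1, b3.2}

Treat the ports identified at w2 as solder joints: merge, then drop.
w1 over (b3, b2) gives {out.1} {out.2, b2.1, b2.2, b3.1, b3.2}, out.j being that stage's outer ports
w2 over (b3, b2, b1) gives {out.1, b1.1} {out.2, b1.2, b2.1, b2.2, b3.1, b3.2}, out.j being that stage's outer ports


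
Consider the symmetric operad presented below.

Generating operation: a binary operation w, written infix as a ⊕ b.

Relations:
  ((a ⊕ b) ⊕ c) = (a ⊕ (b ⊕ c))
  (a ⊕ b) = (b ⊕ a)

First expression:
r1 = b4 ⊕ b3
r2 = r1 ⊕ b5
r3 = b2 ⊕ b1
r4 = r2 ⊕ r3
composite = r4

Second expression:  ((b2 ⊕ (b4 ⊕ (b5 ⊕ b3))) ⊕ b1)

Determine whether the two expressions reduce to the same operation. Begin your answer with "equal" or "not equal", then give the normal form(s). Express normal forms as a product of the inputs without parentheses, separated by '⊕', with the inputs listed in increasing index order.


The first expression reduces to b1 ⊕ b2 ⊕ b3 ⊕ b4 ⊕ b5
The second expression reduces to b1 ⊕ b2 ⊕ b3 ⊕ b4 ⊕ b5
Identical normal forms: equal.

equal: each reduces to b1 ⊕ b2 ⊕ b3 ⊕ b4 ⊕ b5


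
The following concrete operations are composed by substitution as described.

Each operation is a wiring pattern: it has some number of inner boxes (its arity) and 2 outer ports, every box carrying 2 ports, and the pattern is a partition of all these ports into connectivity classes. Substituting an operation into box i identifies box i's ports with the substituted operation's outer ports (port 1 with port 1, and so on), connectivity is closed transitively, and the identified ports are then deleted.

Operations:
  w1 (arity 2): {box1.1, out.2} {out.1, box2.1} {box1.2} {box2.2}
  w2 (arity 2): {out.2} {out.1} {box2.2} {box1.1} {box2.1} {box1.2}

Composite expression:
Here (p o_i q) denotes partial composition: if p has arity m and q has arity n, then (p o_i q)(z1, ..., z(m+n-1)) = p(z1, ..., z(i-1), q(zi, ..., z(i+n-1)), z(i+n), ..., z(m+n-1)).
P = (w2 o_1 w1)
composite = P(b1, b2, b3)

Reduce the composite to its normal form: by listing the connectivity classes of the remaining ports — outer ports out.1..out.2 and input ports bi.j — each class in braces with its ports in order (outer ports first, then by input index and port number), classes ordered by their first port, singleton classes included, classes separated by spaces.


{out.1} {out.2} {b1.1} {b1.2} {b2.1} {b2.2} {b3.1} {b3.2}


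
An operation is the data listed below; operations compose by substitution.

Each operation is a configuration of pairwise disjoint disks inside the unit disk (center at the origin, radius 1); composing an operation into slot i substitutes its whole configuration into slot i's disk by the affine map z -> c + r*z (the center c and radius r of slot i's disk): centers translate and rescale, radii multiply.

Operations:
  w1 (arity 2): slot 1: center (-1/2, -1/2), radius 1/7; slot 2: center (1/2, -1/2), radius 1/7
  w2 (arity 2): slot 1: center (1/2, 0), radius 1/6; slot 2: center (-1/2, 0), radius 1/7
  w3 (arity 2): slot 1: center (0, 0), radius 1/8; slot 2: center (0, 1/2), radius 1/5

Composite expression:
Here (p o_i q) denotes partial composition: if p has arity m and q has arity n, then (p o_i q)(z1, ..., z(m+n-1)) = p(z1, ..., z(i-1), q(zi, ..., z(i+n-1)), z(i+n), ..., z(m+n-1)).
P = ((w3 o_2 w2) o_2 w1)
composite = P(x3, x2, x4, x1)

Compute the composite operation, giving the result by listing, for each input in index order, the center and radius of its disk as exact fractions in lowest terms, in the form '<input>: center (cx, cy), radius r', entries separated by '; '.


x1: center (-1/10, 1/2), radius 1/35; x2: center (1/12, 29/60), radius 1/210; x3: center (0, 0), radius 1/8; x4: center (7/60, 29/60), radius 1/210

Only the slot chain above each x matters under w3; compose those maps.
x3 passes through 1 substitution, ending at center (0, 0), radius 1/8
x2 passes through 3 substitutions, ending at center (1/12, 29/60), radius 1/210
x4 passes through 3 substitutions, ending at center (7/60, 29/60), radius 1/210
x1 passes through 2 substitutions, ending at center (-1/10, 1/2), radius 1/35


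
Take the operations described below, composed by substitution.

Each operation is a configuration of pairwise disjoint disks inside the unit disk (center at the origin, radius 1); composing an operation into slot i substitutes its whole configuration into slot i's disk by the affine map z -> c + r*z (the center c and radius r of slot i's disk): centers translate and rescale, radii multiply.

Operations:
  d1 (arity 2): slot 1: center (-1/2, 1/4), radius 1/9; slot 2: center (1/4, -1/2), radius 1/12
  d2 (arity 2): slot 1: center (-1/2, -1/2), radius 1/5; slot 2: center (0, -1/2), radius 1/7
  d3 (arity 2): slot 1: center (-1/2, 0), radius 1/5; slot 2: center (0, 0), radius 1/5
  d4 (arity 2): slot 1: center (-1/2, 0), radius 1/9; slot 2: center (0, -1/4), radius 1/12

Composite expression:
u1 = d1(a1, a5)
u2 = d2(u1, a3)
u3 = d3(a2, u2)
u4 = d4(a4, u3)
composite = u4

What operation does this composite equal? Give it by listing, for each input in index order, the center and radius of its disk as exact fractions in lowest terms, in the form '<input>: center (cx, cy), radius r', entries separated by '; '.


a1: center (-1/100, -103/400), radius 1/2700; a2: center (-1/24, -1/4), radius 1/60; a3: center (0, -31/120), radius 1/420; a4: center (-1/2, 0), radius 1/9; a5: center (-3/400, -13/50), radius 1/3600

Only the slot chain above each a matters under d4; compose those maps.
input a4: composing its 1 substitution step yields center (-1/2, 0), radius 1/9
input a2: composing its 2 substitution steps yields center (-1/24, -1/4), radius 1/60
input a1: composing its 4 substitution steps yields center (-1/100, -103/400), radius 1/2700
input a5: composing its 4 substitution steps yields center (-3/400, -13/50), radius 1/3600
input a3: composing its 3 substitution steps yields center (0, -31/120), radius 1/420


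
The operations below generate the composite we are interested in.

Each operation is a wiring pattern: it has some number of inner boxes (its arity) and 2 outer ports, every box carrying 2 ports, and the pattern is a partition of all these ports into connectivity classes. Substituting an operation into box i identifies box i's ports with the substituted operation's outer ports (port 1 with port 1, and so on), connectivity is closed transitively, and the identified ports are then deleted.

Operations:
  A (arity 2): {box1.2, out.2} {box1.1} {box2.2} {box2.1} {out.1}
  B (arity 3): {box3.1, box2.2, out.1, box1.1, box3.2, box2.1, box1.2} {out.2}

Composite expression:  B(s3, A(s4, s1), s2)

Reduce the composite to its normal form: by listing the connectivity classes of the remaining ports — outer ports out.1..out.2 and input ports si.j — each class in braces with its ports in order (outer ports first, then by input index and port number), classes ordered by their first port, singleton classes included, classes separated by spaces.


{out.1, s2.1, s2.2, s3.1, s3.2, s4.2} {out.2} {s1.1} {s1.2} {s4.1}

Two ports join when wires chain via B-identified ports.
after A, the pattern on (s4, s1) reads {out.1} {out.2, s4.2} {s1.1} {s1.2} {s4.1} (out.j = its outer ports)
after B, the pattern on (s3, s4, s1, s2) reads {out.1, s2.1, s2.2, s3.1, s3.2, s4.2} {out.2} {s1.1} {s1.2} {s4.1} (out.j = its outer ports)


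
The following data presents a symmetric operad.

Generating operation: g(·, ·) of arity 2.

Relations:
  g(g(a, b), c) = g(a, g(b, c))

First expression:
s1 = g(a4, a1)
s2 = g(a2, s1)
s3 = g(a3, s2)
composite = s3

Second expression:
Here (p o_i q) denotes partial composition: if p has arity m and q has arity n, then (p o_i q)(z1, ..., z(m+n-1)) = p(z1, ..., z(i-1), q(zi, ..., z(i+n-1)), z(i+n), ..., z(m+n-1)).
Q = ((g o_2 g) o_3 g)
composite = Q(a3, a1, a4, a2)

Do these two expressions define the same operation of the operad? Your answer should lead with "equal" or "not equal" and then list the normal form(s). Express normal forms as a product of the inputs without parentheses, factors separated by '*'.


not equal; the first gives a3 * a2 * a4 * a1 and the second a3 * a1 * a4 * a2

Reducing the first expression gives a3 * a2 * a4 * a1
Reducing the second expression gives a3 * a1 * a4 * a2
The normal forms differ: not equal.


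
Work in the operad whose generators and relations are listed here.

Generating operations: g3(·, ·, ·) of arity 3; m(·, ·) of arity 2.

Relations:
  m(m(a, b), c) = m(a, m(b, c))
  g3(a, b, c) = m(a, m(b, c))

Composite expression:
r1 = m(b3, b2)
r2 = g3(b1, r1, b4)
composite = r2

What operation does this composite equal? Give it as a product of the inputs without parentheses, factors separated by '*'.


b1 * b3 * b2 * b4

Every regrouping of g3 is equal, so read the b-inputs in written order.
m(b3, b2) reduces to b3 * b2
g3(b1, m(b3, b2), b4) reduces to b1 * b3 * b2 * b4


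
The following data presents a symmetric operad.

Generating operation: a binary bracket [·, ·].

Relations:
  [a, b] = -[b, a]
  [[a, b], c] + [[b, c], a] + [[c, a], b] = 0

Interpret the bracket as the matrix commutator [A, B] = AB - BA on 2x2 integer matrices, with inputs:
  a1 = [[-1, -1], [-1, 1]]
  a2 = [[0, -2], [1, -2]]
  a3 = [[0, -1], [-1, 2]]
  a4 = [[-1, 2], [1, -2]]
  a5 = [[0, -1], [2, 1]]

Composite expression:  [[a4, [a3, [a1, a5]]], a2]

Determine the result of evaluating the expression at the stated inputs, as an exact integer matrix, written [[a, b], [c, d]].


[a1, a5] = [[-3, 1], [5, 3]]
[a3, [a1, a5]] = [[-4, -8], [16, 4]]
[a4, [a3, [a1, a5]]] = [[40, 8], [-24, -40]]
[[a4, [a3, [a1, a5]]], a2] = [[-40, -176], [-128, 40]]

[[-40, -176], [-128, 40]]


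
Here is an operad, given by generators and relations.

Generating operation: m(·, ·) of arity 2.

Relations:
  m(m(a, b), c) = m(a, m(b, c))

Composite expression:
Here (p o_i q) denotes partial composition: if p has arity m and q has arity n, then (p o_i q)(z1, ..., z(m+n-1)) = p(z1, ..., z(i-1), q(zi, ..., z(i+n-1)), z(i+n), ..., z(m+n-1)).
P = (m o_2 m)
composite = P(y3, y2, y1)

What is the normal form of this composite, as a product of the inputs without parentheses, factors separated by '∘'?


All parenthesizations of m agree; list the y-inputs left to right.
m(y2, y1) spells out as y2 ∘ y1
m(y3, m(y2, y1)) spells out as y3 ∘ y2 ∘ y1

y3 ∘ y2 ∘ y1


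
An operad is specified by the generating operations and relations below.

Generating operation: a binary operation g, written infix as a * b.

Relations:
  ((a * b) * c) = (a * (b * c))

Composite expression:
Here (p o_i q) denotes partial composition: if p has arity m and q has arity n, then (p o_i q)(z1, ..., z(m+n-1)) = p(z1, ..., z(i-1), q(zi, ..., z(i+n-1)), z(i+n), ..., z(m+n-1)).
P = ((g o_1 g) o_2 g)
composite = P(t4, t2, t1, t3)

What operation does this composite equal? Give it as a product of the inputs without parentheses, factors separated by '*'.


t4 * t2 * t1 * t3

Associativity of g dissolves the nesting; only the t-input order survives.
(t2 * t1) linearizes to t2 * t1
(t4 * (t2 * t1)) linearizes to t4 * t2 * t1
((t4 * (t2 * t1)) * t3) linearizes to t4 * t2 * t1 * t3


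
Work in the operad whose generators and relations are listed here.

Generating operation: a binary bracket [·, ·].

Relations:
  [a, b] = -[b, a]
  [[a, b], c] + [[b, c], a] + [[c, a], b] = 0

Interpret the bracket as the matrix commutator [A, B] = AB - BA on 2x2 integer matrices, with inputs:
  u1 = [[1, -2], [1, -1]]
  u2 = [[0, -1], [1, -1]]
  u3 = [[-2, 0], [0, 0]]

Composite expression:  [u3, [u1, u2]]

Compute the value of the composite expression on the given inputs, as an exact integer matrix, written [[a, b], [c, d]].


[[0, 0], [-2, 0]]

[u1, u2] = [[-1, 0], [-1, 1]]
[u3, [u1, u2]] = [[0, 0], [-2, 0]]


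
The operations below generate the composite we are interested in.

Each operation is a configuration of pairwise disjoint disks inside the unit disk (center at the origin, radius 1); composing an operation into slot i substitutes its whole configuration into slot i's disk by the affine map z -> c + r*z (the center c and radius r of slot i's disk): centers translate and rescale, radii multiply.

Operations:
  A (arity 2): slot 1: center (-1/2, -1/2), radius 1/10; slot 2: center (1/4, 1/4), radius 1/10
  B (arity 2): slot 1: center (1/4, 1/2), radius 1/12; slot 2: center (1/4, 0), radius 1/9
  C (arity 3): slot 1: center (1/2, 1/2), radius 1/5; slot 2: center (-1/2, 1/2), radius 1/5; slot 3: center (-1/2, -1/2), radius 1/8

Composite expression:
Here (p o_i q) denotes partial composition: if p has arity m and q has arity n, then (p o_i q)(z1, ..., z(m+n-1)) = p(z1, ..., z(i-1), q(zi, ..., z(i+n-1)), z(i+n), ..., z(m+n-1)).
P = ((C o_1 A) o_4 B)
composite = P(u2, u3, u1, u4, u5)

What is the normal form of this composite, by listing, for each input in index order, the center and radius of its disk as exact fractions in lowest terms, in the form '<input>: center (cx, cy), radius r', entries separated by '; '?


u1: center (-1/2, 1/2), radius 1/5; u2: center (2/5, 2/5), radius 1/50; u3: center (11/20, 11/20), radius 1/50; u4: center (-15/32, -7/16), radius 1/96; u5: center (-15/32, -1/2), radius 1/72

Nesting under C composes maps z -> c + r*z down each u-path.
tracing u2 down its 2-map path: center (2/5, 2/5), radius 1/50
tracing u3 down its 2-map path: center (11/20, 11/20), radius 1/50
tracing u1 down its 1-map path: center (-1/2, 1/2), radius 1/5
tracing u4 down its 2-map path: center (-15/32, -7/16), radius 1/96
tracing u5 down its 2-map path: center (-15/32, -1/2), radius 1/72


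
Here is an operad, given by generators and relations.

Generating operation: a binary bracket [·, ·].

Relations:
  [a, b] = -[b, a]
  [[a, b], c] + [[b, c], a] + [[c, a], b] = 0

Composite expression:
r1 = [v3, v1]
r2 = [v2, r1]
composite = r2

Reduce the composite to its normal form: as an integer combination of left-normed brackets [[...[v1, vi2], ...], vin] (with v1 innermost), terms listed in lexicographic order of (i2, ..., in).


[[v1, v3], v2]


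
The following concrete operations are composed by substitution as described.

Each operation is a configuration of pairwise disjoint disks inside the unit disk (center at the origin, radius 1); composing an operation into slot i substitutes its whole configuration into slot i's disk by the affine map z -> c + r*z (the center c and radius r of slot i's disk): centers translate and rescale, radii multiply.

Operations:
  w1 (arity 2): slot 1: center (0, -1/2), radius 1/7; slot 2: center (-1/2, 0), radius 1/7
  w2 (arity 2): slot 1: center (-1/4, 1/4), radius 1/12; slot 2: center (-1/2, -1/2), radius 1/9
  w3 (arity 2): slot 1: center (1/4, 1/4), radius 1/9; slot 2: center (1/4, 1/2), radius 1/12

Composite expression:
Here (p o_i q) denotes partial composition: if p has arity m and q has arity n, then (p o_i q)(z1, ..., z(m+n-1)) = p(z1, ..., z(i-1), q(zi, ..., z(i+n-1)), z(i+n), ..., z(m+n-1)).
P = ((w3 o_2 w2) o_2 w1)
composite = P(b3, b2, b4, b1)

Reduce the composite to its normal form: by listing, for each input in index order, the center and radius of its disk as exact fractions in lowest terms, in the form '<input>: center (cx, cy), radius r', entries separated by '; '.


b1: center (5/24, 11/24), radius 1/108; b2: center (11/48, 149/288), radius 1/1008; b3: center (1/4, 1/4), radius 1/9; b4: center (65/288, 25/48), radius 1/1008


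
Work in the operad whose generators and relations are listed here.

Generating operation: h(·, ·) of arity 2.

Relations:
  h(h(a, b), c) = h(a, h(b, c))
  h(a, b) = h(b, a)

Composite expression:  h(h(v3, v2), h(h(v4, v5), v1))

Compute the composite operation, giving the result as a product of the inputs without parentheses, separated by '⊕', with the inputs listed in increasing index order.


v1 ⊕ v2 ⊕ v3 ⊕ v4 ⊕ v5

Any arrangement under h is one operation, so sort the v-inputs.
h(v3, v2) flattens to v3 ⊕ v2
h(v4, v5) flattens to v4 ⊕ v5
h(h(v4, v5), v1) flattens to v4 ⊕ v5 ⊕ v1
h(h(v3, v2), h(h(v4, v5), v1)) flattens to v3 ⊕ v2 ⊕ v4 ⊕ v5 ⊕ v1
the factors in increasing index order: v1 ⊕ v2 ⊕ v3 ⊕ v4 ⊕ v5


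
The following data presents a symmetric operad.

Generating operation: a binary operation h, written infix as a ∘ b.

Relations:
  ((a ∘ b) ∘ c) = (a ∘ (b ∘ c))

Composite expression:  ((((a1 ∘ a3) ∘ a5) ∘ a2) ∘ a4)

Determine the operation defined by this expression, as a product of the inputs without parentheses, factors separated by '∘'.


a1 ∘ a3 ∘ a5 ∘ a2 ∘ a4

The h-tree's shape is irrelevant; the a-reading-order decides.
(a1 ∘ a3) collapses to a1 ∘ a3
((a1 ∘ a3) ∘ a5) collapses to a1 ∘ a3 ∘ a5
(((a1 ∘ a3) ∘ a5) ∘ a2) collapses to a1 ∘ a3 ∘ a5 ∘ a2
((((a1 ∘ a3) ∘ a5) ∘ a2) ∘ a4) collapses to a1 ∘ a3 ∘ a5 ∘ a2 ∘ a4


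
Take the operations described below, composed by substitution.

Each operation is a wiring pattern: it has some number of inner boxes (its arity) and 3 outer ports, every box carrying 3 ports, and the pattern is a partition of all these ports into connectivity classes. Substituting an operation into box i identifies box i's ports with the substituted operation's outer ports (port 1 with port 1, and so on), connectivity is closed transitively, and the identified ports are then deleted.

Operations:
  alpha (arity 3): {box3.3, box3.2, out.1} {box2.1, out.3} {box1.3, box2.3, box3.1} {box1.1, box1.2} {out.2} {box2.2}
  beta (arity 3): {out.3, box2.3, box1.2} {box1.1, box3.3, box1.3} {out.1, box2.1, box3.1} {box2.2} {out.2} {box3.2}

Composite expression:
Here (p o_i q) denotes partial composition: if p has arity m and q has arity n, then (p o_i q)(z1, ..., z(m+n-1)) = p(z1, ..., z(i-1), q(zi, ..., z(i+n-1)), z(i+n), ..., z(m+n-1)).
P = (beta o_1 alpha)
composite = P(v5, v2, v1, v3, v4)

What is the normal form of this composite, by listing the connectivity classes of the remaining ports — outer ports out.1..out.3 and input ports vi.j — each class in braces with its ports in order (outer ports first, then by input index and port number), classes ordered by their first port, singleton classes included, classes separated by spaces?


{out.1, v3.1, v4.1} {out.2} {out.3, v3.3} {v1.1, v2.3, v5.3} {v1.2, v1.3, v2.1, v4.3} {v2.2} {v3.2} {v4.2} {v5.1, v5.2}

Reachability decides: close wires over beta-identified ports.
composing alpha on (v5, v2, v1), with out.j its own outer ports: {out.1, v1.2, v1.3} {out.2} {out.3, v2.1} {v1.1, v2.3, v5.3} {v2.2} {v5.1, v5.2}
composing beta on (v5, v2, v1, v3, v4), with out.j its own outer ports: {out.1, v3.1, v4.1} {out.2} {out.3, v3.3} {v1.1, v2.3, v5.3} {v1.2, v1.3, v2.1, v4.3} {v2.2} {v3.2} {v4.2} {v5.1, v5.2}


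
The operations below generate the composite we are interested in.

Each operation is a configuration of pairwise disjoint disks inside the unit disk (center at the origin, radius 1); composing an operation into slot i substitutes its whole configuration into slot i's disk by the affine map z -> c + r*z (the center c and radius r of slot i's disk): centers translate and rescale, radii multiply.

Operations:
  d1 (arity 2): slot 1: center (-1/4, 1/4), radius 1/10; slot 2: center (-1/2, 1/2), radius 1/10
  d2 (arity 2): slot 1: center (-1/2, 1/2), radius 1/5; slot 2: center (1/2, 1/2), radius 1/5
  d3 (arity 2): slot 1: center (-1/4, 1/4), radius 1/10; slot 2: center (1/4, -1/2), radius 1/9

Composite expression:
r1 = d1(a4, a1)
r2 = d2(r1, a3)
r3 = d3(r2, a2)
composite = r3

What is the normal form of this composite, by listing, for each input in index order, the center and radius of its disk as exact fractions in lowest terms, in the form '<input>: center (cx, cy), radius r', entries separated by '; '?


a1: center (-31/100, 31/100), radius 1/500; a2: center (1/4, -1/2), radius 1/9; a3: center (-1/5, 3/10), radius 1/50; a4: center (-61/200, 61/200), radius 1/500

Nesting under d3 composes maps z -> c + r*z down each a-path.
a4 passes through 3 substitutions, ending at center (-61/200, 61/200), radius 1/500
a1 passes through 3 substitutions, ending at center (-31/100, 31/100), radius 1/500
a3 passes through 2 substitutions, ending at center (-1/5, 3/10), radius 1/50
a2 passes through 1 substitution, ending at center (1/4, -1/2), radius 1/9


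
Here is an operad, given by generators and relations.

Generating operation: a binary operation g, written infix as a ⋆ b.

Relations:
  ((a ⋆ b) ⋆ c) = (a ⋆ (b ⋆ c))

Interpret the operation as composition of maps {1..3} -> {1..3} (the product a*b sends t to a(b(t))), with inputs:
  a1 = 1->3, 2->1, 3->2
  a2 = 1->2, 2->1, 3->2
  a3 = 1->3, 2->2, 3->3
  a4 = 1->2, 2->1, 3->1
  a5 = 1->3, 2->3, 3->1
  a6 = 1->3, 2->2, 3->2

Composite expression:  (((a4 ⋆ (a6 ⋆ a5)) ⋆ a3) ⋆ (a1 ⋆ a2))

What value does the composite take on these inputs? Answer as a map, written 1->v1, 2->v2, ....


1->1, 2->1, 3->1

(a6 ⋆ a5) = 1->2, 2->2, 3->3
(a4 ⋆ (a6 ⋆ a5)) = 1->1, 2->1, 3->1
((a4 ⋆ (a6 ⋆ a5)) ⋆ a3) = 1->1, 2->1, 3->1
(a1 ⋆ a2) = 1->1, 2->3, 3->1
(((a4 ⋆ (a6 ⋆ a5)) ⋆ a3) ⋆ (a1 ⋆ a2)) = 1->1, 2->1, 3->1


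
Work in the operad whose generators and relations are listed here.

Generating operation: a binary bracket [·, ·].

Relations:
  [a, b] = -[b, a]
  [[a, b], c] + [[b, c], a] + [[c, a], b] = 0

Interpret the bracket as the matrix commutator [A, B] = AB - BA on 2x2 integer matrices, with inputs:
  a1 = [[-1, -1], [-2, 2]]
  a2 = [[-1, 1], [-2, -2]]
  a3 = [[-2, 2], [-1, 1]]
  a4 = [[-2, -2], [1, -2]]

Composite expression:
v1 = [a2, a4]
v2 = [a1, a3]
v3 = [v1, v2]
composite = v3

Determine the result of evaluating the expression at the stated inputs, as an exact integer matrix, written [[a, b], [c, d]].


[[-15, 74], [8, 15]]

[a2, a4] = [[-3, -2], [-1, 3]]
[a1, a3] = [[5, -9], [3, -5]]
[[a2, a4], [a1, a3]] = [[-15, 74], [8, 15]]


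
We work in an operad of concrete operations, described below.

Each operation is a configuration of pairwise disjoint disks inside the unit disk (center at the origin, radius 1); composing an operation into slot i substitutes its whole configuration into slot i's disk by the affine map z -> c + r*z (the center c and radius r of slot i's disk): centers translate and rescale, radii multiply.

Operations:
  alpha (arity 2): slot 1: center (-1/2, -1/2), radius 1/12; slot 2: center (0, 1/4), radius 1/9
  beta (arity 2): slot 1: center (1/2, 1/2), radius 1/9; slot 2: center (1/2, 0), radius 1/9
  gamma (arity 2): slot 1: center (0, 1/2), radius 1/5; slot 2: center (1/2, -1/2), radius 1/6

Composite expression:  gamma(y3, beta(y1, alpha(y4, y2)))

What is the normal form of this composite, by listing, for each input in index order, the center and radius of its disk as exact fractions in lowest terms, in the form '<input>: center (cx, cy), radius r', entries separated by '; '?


y1: center (7/12, -5/12), radius 1/54; y2: center (7/12, -107/216), radius 1/486; y3: center (0, 1/2), radius 1/5; y4: center (31/54, -55/108), radius 1/648
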